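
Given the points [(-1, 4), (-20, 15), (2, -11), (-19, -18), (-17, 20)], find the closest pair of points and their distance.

Computing all pairwise distances among 5 points:

d((-1, 4), (-20, 15)) = 21.9545
d((-1, 4), (2, -11)) = 15.2971
d((-1, 4), (-19, -18)) = 28.4253
d((-1, 4), (-17, 20)) = 22.6274
d((-20, 15), (2, -11)) = 34.0588
d((-20, 15), (-19, -18)) = 33.0151
d((-20, 15), (-17, 20)) = 5.831 <-- minimum
d((2, -11), (-19, -18)) = 22.1359
d((2, -11), (-17, 20)) = 36.3593
d((-19, -18), (-17, 20)) = 38.0526

Closest pair: (-20, 15) and (-17, 20) with distance 5.831

The closest pair is (-20, 15) and (-17, 20) with Euclidean distance 5.831. For 5 points, brute-force pairwise comparison is shown above. For large n, the divide-and-conquer algorithm (sort by x, recurse on halves, check the dividing strip) achieves O(n log n).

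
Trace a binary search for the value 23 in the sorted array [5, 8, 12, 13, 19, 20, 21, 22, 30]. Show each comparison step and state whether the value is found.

Binary search for 23 in [5, 8, 12, 13, 19, 20, 21, 22, 30]:

lo=0, hi=8, mid=4, arr[mid]=19 -> 19 < 23, search right half
lo=5, hi=8, mid=6, arr[mid]=21 -> 21 < 23, search right half
lo=7, hi=8, mid=7, arr[mid]=22 -> 22 < 23, search right half
lo=8, hi=8, mid=8, arr[mid]=30 -> 30 > 23, search left half
lo=8 > hi=7, target 23 not found

Binary search determines that 23 is not in the array after 4 comparisons. The search space was exhausted without finding the target.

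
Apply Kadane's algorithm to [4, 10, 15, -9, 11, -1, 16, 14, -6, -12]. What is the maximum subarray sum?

Using Kadane's algorithm on [4, 10, 15, -9, 11, -1, 16, 14, -6, -12]:

Scanning through the array:
Position 1 (value 10): max_ending_here = 14, max_so_far = 14
Position 2 (value 15): max_ending_here = 29, max_so_far = 29
Position 3 (value -9): max_ending_here = 20, max_so_far = 29
Position 4 (value 11): max_ending_here = 31, max_so_far = 31
Position 5 (value -1): max_ending_here = 30, max_so_far = 31
Position 6 (value 16): max_ending_here = 46, max_so_far = 46
Position 7 (value 14): max_ending_here = 60, max_so_far = 60
Position 8 (value -6): max_ending_here = 54, max_so_far = 60
Position 9 (value -12): max_ending_here = 42, max_so_far = 60

Maximum subarray: [4, 10, 15, -9, 11, -1, 16, 14]
Maximum sum: 60

The maximum subarray is [4, 10, 15, -9, 11, -1, 16, 14] with sum 60. This subarray runs from index 0 to index 7.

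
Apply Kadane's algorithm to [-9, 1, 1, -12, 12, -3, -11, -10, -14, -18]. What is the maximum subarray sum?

Using Kadane's algorithm on [-9, 1, 1, -12, 12, -3, -11, -10, -14, -18]:

Scanning through the array:
Position 1 (value 1): max_ending_here = 1, max_so_far = 1
Position 2 (value 1): max_ending_here = 2, max_so_far = 2
Position 3 (value -12): max_ending_here = -10, max_so_far = 2
Position 4 (value 12): max_ending_here = 12, max_so_far = 12
Position 5 (value -3): max_ending_here = 9, max_so_far = 12
Position 6 (value -11): max_ending_here = -2, max_so_far = 12
Position 7 (value -10): max_ending_here = -10, max_so_far = 12
Position 8 (value -14): max_ending_here = -14, max_so_far = 12
Position 9 (value -18): max_ending_here = -18, max_so_far = 12

Maximum subarray: [12]
Maximum sum: 12

The maximum subarray is [12] with sum 12. This subarray runs from index 4 to index 4.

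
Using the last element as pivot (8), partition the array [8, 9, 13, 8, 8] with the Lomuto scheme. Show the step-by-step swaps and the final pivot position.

Lomuto partition with pivot = 8:

Initial array: [8, 9, 13, 8, 8]

arr[0]=8 <= 8: swap with position 0, array becomes [8, 9, 13, 8, 8]
arr[1]=9 > 8: no swap
arr[2]=13 > 8: no swap
arr[3]=8 <= 8: swap with position 1, array becomes [8, 8, 13, 9, 8]

Place pivot at position 2: [8, 8, 8, 9, 13]
Pivot position: 2

After partitioning with pivot 8, the array becomes [8, 8, 8, 9, 13]. The pivot is placed at index 2. All elements to the left of the pivot are <= 8, and all elements to the right are > 8.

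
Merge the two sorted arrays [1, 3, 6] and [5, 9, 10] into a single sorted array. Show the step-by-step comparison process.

Merging process:

Compare 1 vs 5: take 1 from left. Merged: [1]
Compare 3 vs 5: take 3 from left. Merged: [1, 3]
Compare 6 vs 5: take 5 from right. Merged: [1, 3, 5]
Compare 6 vs 9: take 6 from left. Merged: [1, 3, 5, 6]
Append remaining from right: [9, 10]. Merged: [1, 3, 5, 6, 9, 10]

Final merged array: [1, 3, 5, 6, 9, 10]
Total comparisons: 4

The merged array is [1, 3, 5, 6, 9, 10], requiring 4 comparisons. The merge step runs in O(n) time where n is the total number of elements.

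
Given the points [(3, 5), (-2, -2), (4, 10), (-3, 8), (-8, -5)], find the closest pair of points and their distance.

Computing all pairwise distances among 5 points:

d((3, 5), (-2, -2)) = 8.6023
d((3, 5), (4, 10)) = 5.099 <-- minimum
d((3, 5), (-3, 8)) = 6.7082
d((3, 5), (-8, -5)) = 14.8661
d((-2, -2), (4, 10)) = 13.4164
d((-2, -2), (-3, 8)) = 10.0499
d((-2, -2), (-8, -5)) = 6.7082
d((4, 10), (-3, 8)) = 7.2801
d((4, 10), (-8, -5)) = 19.2094
d((-3, 8), (-8, -5)) = 13.9284

Closest pair: (3, 5) and (4, 10) with distance 5.099

The closest pair is (3, 5) and (4, 10) with Euclidean distance 5.099. For 5 points, brute-force pairwise comparison is shown above. For large n, the divide-and-conquer algorithm (sort by x, recurse on halves, check the dividing strip) achieves O(n log n).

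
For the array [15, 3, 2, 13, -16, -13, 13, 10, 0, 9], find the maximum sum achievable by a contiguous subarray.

Using Kadane's algorithm on [15, 3, 2, 13, -16, -13, 13, 10, 0, 9]:

Scanning through the array:
Position 1 (value 3): max_ending_here = 18, max_so_far = 18
Position 2 (value 2): max_ending_here = 20, max_so_far = 20
Position 3 (value 13): max_ending_here = 33, max_so_far = 33
Position 4 (value -16): max_ending_here = 17, max_so_far = 33
Position 5 (value -13): max_ending_here = 4, max_so_far = 33
Position 6 (value 13): max_ending_here = 17, max_so_far = 33
Position 7 (value 10): max_ending_here = 27, max_so_far = 33
Position 8 (value 0): max_ending_here = 27, max_so_far = 33
Position 9 (value 9): max_ending_here = 36, max_so_far = 36

Maximum subarray: [15, 3, 2, 13, -16, -13, 13, 10, 0, 9]
Maximum sum: 36

The maximum subarray is [15, 3, 2, 13, -16, -13, 13, 10, 0, 9] with sum 36. This subarray runs from index 0 to index 9.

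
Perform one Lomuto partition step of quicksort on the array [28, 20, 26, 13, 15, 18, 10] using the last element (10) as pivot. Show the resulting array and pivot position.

Lomuto partition with pivot = 10:

Initial array: [28, 20, 26, 13, 15, 18, 10]

arr[0]=28 > 10: no swap
arr[1]=20 > 10: no swap
arr[2]=26 > 10: no swap
arr[3]=13 > 10: no swap
arr[4]=15 > 10: no swap
arr[5]=18 > 10: no swap

Place pivot at position 0: [10, 20, 26, 13, 15, 18, 28]
Pivot position: 0

After partitioning with pivot 10, the array becomes [10, 20, 26, 13, 15, 18, 28]. The pivot is placed at index 0. All elements to the left of the pivot are <= 10, and all elements to the right are > 10.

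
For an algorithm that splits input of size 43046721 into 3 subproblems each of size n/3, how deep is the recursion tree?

For divide and conquer with division factor 3:

Problem sizes at each level:
Level 0: 43046721
Level 1: 14348907
Level 2: 4782969
Level 3: 1594323
Level 4: 531441
Level 5: 177147
Level 6: 59049
Level 7: 19683
Level 8: 6561
Level 9: 2187
Level 10: 729
Level 11: 243
Level 12: 81
Level 13: 27
Level 14: 9
Level 15: 3
Level 16: 1

The root is level 0 and the size-1 base case is level 16 (the tree spans levels 0 through 16, i.e. 17 levels counting the root), so the depth is the number of divisions: log_3(43046721) = 16

The recursion tree depth is log_3(43046721) = 16. At each level, the problem size is divided by 3, so it takes 16 divisions to reduce to a base case of size 1. The algorithm makes 3 recursive calls at each level.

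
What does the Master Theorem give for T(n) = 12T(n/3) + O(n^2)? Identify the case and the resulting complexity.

Master Theorem for T(n) = 12T(n/3) + O(n^2):

a = 12, b = 3, c = 2
log_b(a) = log_3(12) = 2.2619

Case 1: c = 2 < log_3(12) = 2.2619
T(n) = O(n^(log_3 12))

For T(n) = 12T(n/3) + O(n^2): log_3(12) = 2.2619. This is Case 1 of the Master Theorem (c < log_b(a), work dominated by leaves), giving O(n^(log_3 12)).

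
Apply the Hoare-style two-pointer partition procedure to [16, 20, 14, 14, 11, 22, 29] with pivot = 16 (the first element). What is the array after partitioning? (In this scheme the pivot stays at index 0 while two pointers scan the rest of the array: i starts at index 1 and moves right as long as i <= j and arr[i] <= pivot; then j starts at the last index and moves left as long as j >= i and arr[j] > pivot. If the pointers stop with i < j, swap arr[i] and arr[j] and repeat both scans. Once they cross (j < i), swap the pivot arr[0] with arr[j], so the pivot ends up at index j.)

Hoare-style two-pointer partition with pivot = 16:

Initial array: [16, 20, 14, 14, 11, 22, 29]

Pointers start at i = 1, j = 6.
i stops at index 1 (arr[1]=20 > 16), j stops at index 4 (arr[4]=11 <= 16): swap arr[1] and arr[4], array becomes [16, 11, 14, 14, 20, 22, 29]
i ends at 4, j ends at 3: the pointers have crossed (j < i), so scanning stops.

Swap pivot arr[0] with arr[3] to place pivot at position 3: [14, 11, 14, 16, 20, 22, 29]
Pivot position: 3

After partitioning with pivot 16, the array becomes [14, 11, 14, 16, 20, 22, 29]. The pivot is placed at index 3. All elements to the left of the pivot are <= 16, and all elements to the right are > 16.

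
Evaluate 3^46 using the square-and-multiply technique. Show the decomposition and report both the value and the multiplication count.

Computing 3^46 by squaring (build up from 3^1; each line after the first costs one multiplication):

3^1 = 3
3^2 = (3^1)^2 = 3^2 = 9
3^4 = (3^2)^2 = 9^2 = 81
3^5 = 3 * 3^4 = 3 * 81 = 243
3^10 = (3^5)^2 = 243^2 = 59049
3^11 = 3 * 3^10 = 3 * 59049 = 177147
3^22 = (3^11)^2 = 177147^2 = 31381059609
3^23 = 3 * 3^22 = 3 * 31381059609 = 94143178827
3^46 = (3^23)^2 = 94143178827^2 = 8862938119652501095929

Result: 8862938119652501095929
Multiplications needed: 8 (8 lines after 3^1)

3^46 = 8862938119652501095929. Using exponentiation by squaring, this requires 8 multiplications. The key idea: if the exponent is even, square the half-power; if odd, multiply by the base once.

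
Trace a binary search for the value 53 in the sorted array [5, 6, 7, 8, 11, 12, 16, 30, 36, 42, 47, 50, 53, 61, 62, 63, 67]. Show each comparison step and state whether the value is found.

Binary search for 53 in [5, 6, 7, 8, 11, 12, 16, 30, 36, 42, 47, 50, 53, 61, 62, 63, 67]:

lo=0, hi=16, mid=8, arr[mid]=36 -> 36 < 53, search right half
lo=9, hi=16, mid=12, arr[mid]=53 -> Found target at index 12!

Binary search finds 53 at index 12 after 2 comparisons. The search repeatedly halves the search space by comparing with the middle element.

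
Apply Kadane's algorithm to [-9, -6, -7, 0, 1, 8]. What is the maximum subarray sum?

Using Kadane's algorithm on [-9, -6, -7, 0, 1, 8]:

Scanning through the array:
Position 1 (value -6): max_ending_here = -6, max_so_far = -6
Position 2 (value -7): max_ending_here = -7, max_so_far = -6
Position 3 (value 0): max_ending_here = 0, max_so_far = 0
Position 4 (value 1): max_ending_here = 1, max_so_far = 1
Position 5 (value 8): max_ending_here = 9, max_so_far = 9

Maximum subarray: [0, 1, 8]
Maximum sum: 9

The maximum subarray is [0, 1, 8] with sum 9. This subarray runs from index 3 to index 5.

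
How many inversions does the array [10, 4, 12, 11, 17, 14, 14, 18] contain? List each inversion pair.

Finding inversions in [10, 4, 12, 11, 17, 14, 14, 18]:

(0, 1): arr[0]=10 > arr[1]=4
(2, 3): arr[2]=12 > arr[3]=11
(4, 5): arr[4]=17 > arr[5]=14
(4, 6): arr[4]=17 > arr[6]=14

Total inversions: 4

The array has 4 inversion(s): (0,1), (2,3), (4,5), (4,6). Each pair (i,j) satisfies i < j and arr[i] > arr[j].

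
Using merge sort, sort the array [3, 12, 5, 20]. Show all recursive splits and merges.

Merge sort trace:

Split: [3, 12, 5, 20] -> [3, 12] and [5, 20]
  Split: [3, 12] -> [3] and [12]
  Merge: [3] + [12] -> [3, 12]
  Split: [5, 20] -> [5] and [20]
  Merge: [5] + [20] -> [5, 20]
Merge: [3, 12] + [5, 20] -> [3, 5, 12, 20]

Final sorted array: [3, 5, 12, 20]

The merge sort proceeds by recursively splitting the array and merging sorted halves.
After all merges, the sorted array is [3, 5, 12, 20].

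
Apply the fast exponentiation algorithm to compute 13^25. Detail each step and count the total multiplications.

Computing 13^25 by squaring (build up from 13^1; each line after the first costs one multiplication):

13^1 = 13
13^2 = (13^1)^2 = 13^2 = 169
13^3 = 13 * 13^2 = 13 * 169 = 2197
13^6 = (13^3)^2 = 2197^2 = 4826809
13^12 = (13^6)^2 = 4826809^2 = 23298085122481
13^24 = (13^12)^2 = 23298085122481^2 = 542800770374370512771595361
13^25 = 13 * 13^24 = 13 * 542800770374370512771595361 = 7056410014866816666030739693

Result: 7056410014866816666030739693
Multiplications needed: 6 (6 lines after 13^1)

13^25 = 7056410014866816666030739693. Using exponentiation by squaring, this requires 6 multiplications. The key idea: if the exponent is even, square the half-power; if odd, multiply by the base once.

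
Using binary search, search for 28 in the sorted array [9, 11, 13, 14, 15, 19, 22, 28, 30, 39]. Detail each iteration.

Binary search for 28 in [9, 11, 13, 14, 15, 19, 22, 28, 30, 39]:

lo=0, hi=9, mid=4, arr[mid]=15 -> 15 < 28, search right half
lo=5, hi=9, mid=7, arr[mid]=28 -> Found target at index 7!

Binary search finds 28 at index 7 after 2 comparisons. The search repeatedly halves the search space by comparing with the middle element.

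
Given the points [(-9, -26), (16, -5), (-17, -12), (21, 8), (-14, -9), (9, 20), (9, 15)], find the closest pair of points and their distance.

Computing all pairwise distances among 7 points:

d((-9, -26), (16, -5)) = 32.6497
d((-9, -26), (-17, -12)) = 16.1245
d((-9, -26), (21, 8)) = 45.3431
d((-9, -26), (-14, -9)) = 17.72
d((-9, -26), (9, 20)) = 49.3964
d((-9, -26), (9, 15)) = 44.7772
d((16, -5), (-17, -12)) = 33.7343
d((16, -5), (21, 8)) = 13.9284
d((16, -5), (-14, -9)) = 30.2655
d((16, -5), (9, 20)) = 25.9615
d((16, -5), (9, 15)) = 21.1896
d((-17, -12), (21, 8)) = 42.9418
d((-17, -12), (-14, -9)) = 4.2426 <-- minimum
d((-17, -12), (9, 20)) = 41.2311
d((-17, -12), (9, 15)) = 37.4833
d((21, 8), (-14, -9)) = 38.9102
d((21, 8), (9, 20)) = 16.9706
d((21, 8), (9, 15)) = 13.8924
d((-14, -9), (9, 20)) = 37.0135
d((-14, -9), (9, 15)) = 33.2415
d((9, 20), (9, 15)) = 5.0

Closest pair: (-17, -12) and (-14, -9) with distance 4.2426

The closest pair is (-17, -12) and (-14, -9) with Euclidean distance 4.2426. For 7 points, brute-force pairwise comparison is shown above. For large n, the divide-and-conquer algorithm (sort by x, recurse on halves, check the dividing strip) achieves O(n log n).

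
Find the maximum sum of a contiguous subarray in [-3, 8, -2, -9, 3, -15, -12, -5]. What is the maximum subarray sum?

Using Kadane's algorithm on [-3, 8, -2, -9, 3, -15, -12, -5]:

Scanning through the array:
Position 1 (value 8): max_ending_here = 8, max_so_far = 8
Position 2 (value -2): max_ending_here = 6, max_so_far = 8
Position 3 (value -9): max_ending_here = -3, max_so_far = 8
Position 4 (value 3): max_ending_here = 3, max_so_far = 8
Position 5 (value -15): max_ending_here = -12, max_so_far = 8
Position 6 (value -12): max_ending_here = -12, max_so_far = 8
Position 7 (value -5): max_ending_here = -5, max_so_far = 8

Maximum subarray: [8]
Maximum sum: 8

The maximum subarray is [8] with sum 8. This subarray runs from index 1 to index 1.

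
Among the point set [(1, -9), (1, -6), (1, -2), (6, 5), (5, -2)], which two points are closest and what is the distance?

Computing all pairwise distances among 5 points:

d((1, -9), (1, -6)) = 3.0 <-- minimum
d((1, -9), (1, -2)) = 7.0
d((1, -9), (6, 5)) = 14.8661
d((1, -9), (5, -2)) = 8.0623
d((1, -6), (1, -2)) = 4.0
d((1, -6), (6, 5)) = 12.083
d((1, -6), (5, -2)) = 5.6569
d((1, -2), (6, 5)) = 8.6023
d((1, -2), (5, -2)) = 4.0
d((6, 5), (5, -2)) = 7.0711

Closest pair: (1, -9) and (1, -6) with distance 3.0

The closest pair is (1, -9) and (1, -6) with Euclidean distance 3.0. For 5 points, brute-force pairwise comparison is shown above. For large n, the divide-and-conquer algorithm (sort by x, recurse on halves, check the dividing strip) achieves O(n log n).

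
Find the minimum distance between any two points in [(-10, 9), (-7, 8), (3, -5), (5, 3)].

Computing all pairwise distances among 4 points:

d((-10, 9), (-7, 8)) = 3.1623 <-- minimum
d((-10, 9), (3, -5)) = 19.105
d((-10, 9), (5, 3)) = 16.1555
d((-7, 8), (3, -5)) = 16.4012
d((-7, 8), (5, 3)) = 13.0
d((3, -5), (5, 3)) = 8.2462

Closest pair: (-10, 9) and (-7, 8) with distance 3.1623

The closest pair is (-10, 9) and (-7, 8) with Euclidean distance 3.1623. For 4 points, brute-force pairwise comparison is shown above. For large n, the divide-and-conquer algorithm (sort by x, recurse on halves, check the dividing strip) achieves O(n log n).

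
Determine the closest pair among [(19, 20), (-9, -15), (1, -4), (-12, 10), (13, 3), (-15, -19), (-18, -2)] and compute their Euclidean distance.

Computing all pairwise distances among 7 points:

d((19, 20), (-9, -15)) = 44.8219
d((19, 20), (1, -4)) = 30.0
d((19, 20), (-12, 10)) = 32.573
d((19, 20), (13, 3)) = 18.0278
d((19, 20), (-15, -19)) = 51.7397
d((19, 20), (-18, -2)) = 43.0465
d((-9, -15), (1, -4)) = 14.8661
d((-9, -15), (-12, 10)) = 25.1794
d((-9, -15), (13, 3)) = 28.4253
d((-9, -15), (-15, -19)) = 7.2111 <-- minimum
d((-9, -15), (-18, -2)) = 15.8114
d((1, -4), (-12, 10)) = 19.105
d((1, -4), (13, 3)) = 13.8924
d((1, -4), (-15, -19)) = 21.9317
d((1, -4), (-18, -2)) = 19.105
d((-12, 10), (13, 3)) = 25.9615
d((-12, 10), (-15, -19)) = 29.1548
d((-12, 10), (-18, -2)) = 13.4164
d((13, 3), (-15, -19)) = 35.609
d((13, 3), (-18, -2)) = 31.4006
d((-15, -19), (-18, -2)) = 17.2627

Closest pair: (-9, -15) and (-15, -19) with distance 7.2111

The closest pair is (-9, -15) and (-15, -19) with Euclidean distance 7.2111. For 7 points, brute-force pairwise comparison is shown above. For large n, the divide-and-conquer algorithm (sort by x, recurse on halves, check the dividing strip) achieves O(n log n).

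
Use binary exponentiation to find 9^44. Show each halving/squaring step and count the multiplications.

Computing 9^44 by squaring (build up from 9^1; each line after the first costs one multiplication):

9^1 = 9
9^2 = (9^1)^2 = 9^2 = 81
9^4 = (9^2)^2 = 81^2 = 6561
9^5 = 9 * 9^4 = 9 * 6561 = 59049
9^10 = (9^5)^2 = 59049^2 = 3486784401
9^11 = 9 * 9^10 = 9 * 3486784401 = 31381059609
9^22 = (9^11)^2 = 31381059609^2 = 984770902183611232881
9^44 = (9^22)^2 = 984770902183611232881^2 = 969773729787523602876821942164080815560161

Result: 969773729787523602876821942164080815560161
Multiplications needed: 7 (7 lines after 9^1)

9^44 = 969773729787523602876821942164080815560161. Using exponentiation by squaring, this requires 7 multiplications. The key idea: if the exponent is even, square the half-power; if odd, multiply by the base once.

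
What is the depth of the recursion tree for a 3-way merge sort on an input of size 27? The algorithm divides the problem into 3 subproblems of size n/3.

For divide and conquer with division factor 3:

Problem sizes at each level:
Level 0: 27
Level 1: 9
Level 2: 3
Level 3: 1

The root is level 0 and the size-1 base case is level 3 (the tree spans levels 0 through 3, i.e. 4 levels counting the root), so the depth is the number of divisions: log_3(27) = 3

The recursion tree depth is log_3(27) = 3. At each level, the problem size is divided by 3, so it takes 3 divisions to reduce to a base case of size 1. The algorithm makes 3 recursive calls at each level.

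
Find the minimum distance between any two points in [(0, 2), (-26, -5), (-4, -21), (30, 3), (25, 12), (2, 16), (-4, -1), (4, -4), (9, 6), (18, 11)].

Computing all pairwise distances among 10 points:

d((0, 2), (-26, -5)) = 26.9258
d((0, 2), (-4, -21)) = 23.3452
d((0, 2), (30, 3)) = 30.0167
d((0, 2), (25, 12)) = 26.9258
d((0, 2), (2, 16)) = 14.1421
d((0, 2), (-4, -1)) = 5.0 <-- minimum
d((0, 2), (4, -4)) = 7.2111
d((0, 2), (9, 6)) = 9.8489
d((0, 2), (18, 11)) = 20.1246
d((-26, -5), (-4, -21)) = 27.2029
d((-26, -5), (30, 3)) = 56.5685
d((-26, -5), (25, 12)) = 53.7587
d((-26, -5), (2, 16)) = 35.0
d((-26, -5), (-4, -1)) = 22.3607
d((-26, -5), (4, -4)) = 30.0167
d((-26, -5), (9, 6)) = 36.6879
d((-26, -5), (18, 11)) = 46.8188
d((-4, -21), (30, 3)) = 41.6173
d((-4, -21), (25, 12)) = 43.9318
d((-4, -21), (2, 16)) = 37.4833
d((-4, -21), (-4, -1)) = 20.0
d((-4, -21), (4, -4)) = 18.7883
d((-4, -21), (9, 6)) = 29.9666
d((-4, -21), (18, 11)) = 38.833
d((30, 3), (25, 12)) = 10.2956
d((30, 3), (2, 16)) = 30.8707
d((30, 3), (-4, -1)) = 34.2345
d((30, 3), (4, -4)) = 26.9258
d((30, 3), (9, 6)) = 21.2132
d((30, 3), (18, 11)) = 14.4222
d((25, 12), (2, 16)) = 23.3452
d((25, 12), (-4, -1)) = 31.7805
d((25, 12), (4, -4)) = 26.4008
d((25, 12), (9, 6)) = 17.088
d((25, 12), (18, 11)) = 7.0711
d((2, 16), (-4, -1)) = 18.0278
d((2, 16), (4, -4)) = 20.0998
d((2, 16), (9, 6)) = 12.2066
d((2, 16), (18, 11)) = 16.7631
d((-4, -1), (4, -4)) = 8.544
d((-4, -1), (9, 6)) = 14.7648
d((-4, -1), (18, 11)) = 25.0599
d((4, -4), (9, 6)) = 11.1803
d((4, -4), (18, 11)) = 20.5183
d((9, 6), (18, 11)) = 10.2956

Closest pair: (0, 2) and (-4, -1) with distance 5.0

The closest pair is (0, 2) and (-4, -1) with Euclidean distance 5.0. For 10 points, brute-force pairwise comparison is shown above. For large n, the divide-and-conquer algorithm (sort by x, recurse on halves, check the dividing strip) achieves O(n log n).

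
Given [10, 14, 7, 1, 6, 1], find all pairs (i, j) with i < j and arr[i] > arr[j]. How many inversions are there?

Finding inversions in [10, 14, 7, 1, 6, 1]:

(0, 2): arr[0]=10 > arr[2]=7
(0, 3): arr[0]=10 > arr[3]=1
(0, 4): arr[0]=10 > arr[4]=6
(0, 5): arr[0]=10 > arr[5]=1
(1, 2): arr[1]=14 > arr[2]=7
(1, 3): arr[1]=14 > arr[3]=1
(1, 4): arr[1]=14 > arr[4]=6
(1, 5): arr[1]=14 > arr[5]=1
(2, 3): arr[2]=7 > arr[3]=1
(2, 4): arr[2]=7 > arr[4]=6
(2, 5): arr[2]=7 > arr[5]=1
(4, 5): arr[4]=6 > arr[5]=1

Total inversions: 12

The array has 12 inversion(s): (0,2), (0,3), (0,4), (0,5), (1,2), (1,3), (1,4), (1,5), (2,3), (2,4), (2,5), (4,5). Each pair (i,j) satisfies i < j and arr[i] > arr[j].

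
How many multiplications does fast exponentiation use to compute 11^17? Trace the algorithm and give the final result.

Computing 11^17 by squaring (build up from 11^1; each line after the first costs one multiplication):

11^1 = 11
11^2 = (11^1)^2 = 11^2 = 121
11^4 = (11^2)^2 = 121^2 = 14641
11^8 = (11^4)^2 = 14641^2 = 214358881
11^16 = (11^8)^2 = 214358881^2 = 45949729863572161
11^17 = 11 * 11^16 = 11 * 45949729863572161 = 505447028499293771

Result: 505447028499293771
Multiplications needed: 5 (5 lines after 11^1)

11^17 = 505447028499293771. Using exponentiation by squaring, this requires 5 multiplications. The key idea: if the exponent is even, square the half-power; if odd, multiply by the base once.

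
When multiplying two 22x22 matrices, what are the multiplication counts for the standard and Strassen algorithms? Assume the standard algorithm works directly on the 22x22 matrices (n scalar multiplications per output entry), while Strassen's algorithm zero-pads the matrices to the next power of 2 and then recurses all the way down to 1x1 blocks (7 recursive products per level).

Matrix multiplication for 22x22 matrices:

Strassen's algorithm requires power-of-2 dimensions. Pad 22x22 to 32x32 (next power of 2).

Standard algorithm: 22^3 = 10648 multiplications
Strassen's algorithm: 7^(log2(32)) = 7^5 = 16807 multiplications
Difference: 10648 - 16807 = -6159 (Strassen uses MORE here due to padding overhead — for small or just-over-power-of-2 n, padding can outweigh the per-level savings)

Standard: 10648 multiplications (22^3). Strassen: 16807 multiplications (7^5, after padding to 32x32). Strassen reduces 8 recursive multiplications to 7 at each level.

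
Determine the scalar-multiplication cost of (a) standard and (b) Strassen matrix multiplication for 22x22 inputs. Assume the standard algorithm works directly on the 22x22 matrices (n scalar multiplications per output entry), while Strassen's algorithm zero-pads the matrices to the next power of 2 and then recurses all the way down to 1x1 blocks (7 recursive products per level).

Matrix multiplication for 22x22 matrices:

Strassen's algorithm requires power-of-2 dimensions. Pad 22x22 to 32x32 (next power of 2).

Standard algorithm: 22^3 = 10648 multiplications
Strassen's algorithm: 7^(log2(32)) = 7^5 = 16807 multiplications
Difference: 10648 - 16807 = -6159 (Strassen uses MORE here due to padding overhead — for small or just-over-power-of-2 n, padding can outweigh the per-level savings)

Standard: 10648 multiplications (22^3). Strassen: 16807 multiplications (7^5, after padding to 32x32). Strassen reduces 8 recursive multiplications to 7 at each level.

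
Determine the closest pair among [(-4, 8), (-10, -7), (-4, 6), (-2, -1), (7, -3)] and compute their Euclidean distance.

Computing all pairwise distances among 5 points:

d((-4, 8), (-10, -7)) = 16.1555
d((-4, 8), (-4, 6)) = 2.0 <-- minimum
d((-4, 8), (-2, -1)) = 9.2195
d((-4, 8), (7, -3)) = 15.5563
d((-10, -7), (-4, 6)) = 14.3178
d((-10, -7), (-2, -1)) = 10.0
d((-10, -7), (7, -3)) = 17.4642
d((-4, 6), (-2, -1)) = 7.2801
d((-4, 6), (7, -3)) = 14.2127
d((-2, -1), (7, -3)) = 9.2195

Closest pair: (-4, 8) and (-4, 6) with distance 2.0

The closest pair is (-4, 8) and (-4, 6) with Euclidean distance 2.0. For 5 points, brute-force pairwise comparison is shown above. For large n, the divide-and-conquer algorithm (sort by x, recurse on halves, check the dividing strip) achieves O(n log n).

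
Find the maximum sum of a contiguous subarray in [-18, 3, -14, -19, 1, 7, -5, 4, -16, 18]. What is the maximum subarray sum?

Using Kadane's algorithm on [-18, 3, -14, -19, 1, 7, -5, 4, -16, 18]:

Scanning through the array:
Position 1 (value 3): max_ending_here = 3, max_so_far = 3
Position 2 (value -14): max_ending_here = -11, max_so_far = 3
Position 3 (value -19): max_ending_here = -19, max_so_far = 3
Position 4 (value 1): max_ending_here = 1, max_so_far = 3
Position 5 (value 7): max_ending_here = 8, max_so_far = 8
Position 6 (value -5): max_ending_here = 3, max_so_far = 8
Position 7 (value 4): max_ending_here = 7, max_so_far = 8
Position 8 (value -16): max_ending_here = -9, max_so_far = 8
Position 9 (value 18): max_ending_here = 18, max_so_far = 18

Maximum subarray: [18]
Maximum sum: 18

The maximum subarray is [18] with sum 18. This subarray runs from index 9 to index 9.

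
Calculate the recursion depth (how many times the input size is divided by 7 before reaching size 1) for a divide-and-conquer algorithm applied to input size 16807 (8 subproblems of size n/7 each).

For divide and conquer with division factor 7:

Problem sizes at each level:
Level 0: 16807
Level 1: 2401
Level 2: 343
Level 3: 49
Level 4: 7
Level 5: 1

The root is level 0 and the size-1 base case is level 5 (the tree spans levels 0 through 5, i.e. 6 levels counting the root), so the depth is the number of divisions: log_7(16807) = 5

The recursion tree depth is log_7(16807) = 5. At each level, the problem size is divided by 7, so it takes 5 divisions to reduce to a base case of size 1. The algorithm makes 8 recursive calls at each level.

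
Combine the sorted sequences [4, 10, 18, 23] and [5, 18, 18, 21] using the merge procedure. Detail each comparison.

Merging process:

Compare 4 vs 5: take 4 from left. Merged: [4]
Compare 10 vs 5: take 5 from right. Merged: [4, 5]
Compare 10 vs 18: take 10 from left. Merged: [4, 5, 10]
Compare 18 vs 18: take 18 from left. Merged: [4, 5, 10, 18]
Compare 23 vs 18: take 18 from right. Merged: [4, 5, 10, 18, 18]
Compare 23 vs 18: take 18 from right. Merged: [4, 5, 10, 18, 18, 18]
Compare 23 vs 21: take 21 from right. Merged: [4, 5, 10, 18, 18, 18, 21]
Append remaining from left: [23]. Merged: [4, 5, 10, 18, 18, 18, 21, 23]

Final merged array: [4, 5, 10, 18, 18, 18, 21, 23]
Total comparisons: 7

The merged array is [4, 5, 10, 18, 18, 18, 21, 23], requiring 7 comparisons. The merge step runs in O(n) time where n is the total number of elements.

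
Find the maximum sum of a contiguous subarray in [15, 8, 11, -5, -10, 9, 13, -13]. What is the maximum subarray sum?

Using Kadane's algorithm on [15, 8, 11, -5, -10, 9, 13, -13]:

Scanning through the array:
Position 1 (value 8): max_ending_here = 23, max_so_far = 23
Position 2 (value 11): max_ending_here = 34, max_so_far = 34
Position 3 (value -5): max_ending_here = 29, max_so_far = 34
Position 4 (value -10): max_ending_here = 19, max_so_far = 34
Position 5 (value 9): max_ending_here = 28, max_so_far = 34
Position 6 (value 13): max_ending_here = 41, max_so_far = 41
Position 7 (value -13): max_ending_here = 28, max_so_far = 41

Maximum subarray: [15, 8, 11, -5, -10, 9, 13]
Maximum sum: 41

The maximum subarray is [15, 8, 11, -5, -10, 9, 13] with sum 41. This subarray runs from index 0 to index 6.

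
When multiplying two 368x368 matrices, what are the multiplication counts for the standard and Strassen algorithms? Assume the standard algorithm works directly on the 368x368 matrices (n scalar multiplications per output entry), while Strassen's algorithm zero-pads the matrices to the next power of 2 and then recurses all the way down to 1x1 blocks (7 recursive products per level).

Matrix multiplication for 368x368 matrices:

Strassen's algorithm requires power-of-2 dimensions. Pad 368x368 to 512x512 (next power of 2).

Standard algorithm: 368^3 = 49836032 multiplications
Strassen's algorithm: 7^(log2(512)) = 7^9 = 40353607 multiplications
Savings: 49836032 - 40353607 = 9482425 multiplications

Standard: 49836032 multiplications (368^3). Strassen: 40353607 multiplications (7^9, after padding to 512x512). Strassen reduces 8 recursive multiplications to 7 at each level.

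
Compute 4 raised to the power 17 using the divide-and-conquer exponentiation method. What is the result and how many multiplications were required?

Computing 4^17 by squaring (build up from 4^1; each line after the first costs one multiplication):

4^1 = 4
4^2 = (4^1)^2 = 4^2 = 16
4^4 = (4^2)^2 = 16^2 = 256
4^8 = (4^4)^2 = 256^2 = 65536
4^16 = (4^8)^2 = 65536^2 = 4294967296
4^17 = 4 * 4^16 = 4 * 4294967296 = 17179869184

Result: 17179869184
Multiplications needed: 5 (5 lines after 4^1)

4^17 = 17179869184. Using exponentiation by squaring, this requires 5 multiplications. The key idea: if the exponent is even, square the half-power; if odd, multiply by the base once.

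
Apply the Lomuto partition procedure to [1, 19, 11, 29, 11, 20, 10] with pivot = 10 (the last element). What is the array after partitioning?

Lomuto partition with pivot = 10:

Initial array: [1, 19, 11, 29, 11, 20, 10]

arr[0]=1 <= 10: swap with position 0, array becomes [1, 19, 11, 29, 11, 20, 10]
arr[1]=19 > 10: no swap
arr[2]=11 > 10: no swap
arr[3]=29 > 10: no swap
arr[4]=11 > 10: no swap
arr[5]=20 > 10: no swap

Place pivot at position 1: [1, 10, 11, 29, 11, 20, 19]
Pivot position: 1

After partitioning with pivot 10, the array becomes [1, 10, 11, 29, 11, 20, 19]. The pivot is placed at index 1. All elements to the left of the pivot are <= 10, and all elements to the right are > 10.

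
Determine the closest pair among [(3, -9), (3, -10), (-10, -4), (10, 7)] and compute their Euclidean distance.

Computing all pairwise distances among 4 points:

d((3, -9), (3, -10)) = 1.0 <-- minimum
d((3, -9), (-10, -4)) = 13.9284
d((3, -9), (10, 7)) = 17.4642
d((3, -10), (-10, -4)) = 14.3178
d((3, -10), (10, 7)) = 18.3848
d((-10, -4), (10, 7)) = 22.8254

Closest pair: (3, -9) and (3, -10) with distance 1.0

The closest pair is (3, -9) and (3, -10) with Euclidean distance 1.0. For 4 points, brute-force pairwise comparison is shown above. For large n, the divide-and-conquer algorithm (sort by x, recurse on halves, check the dividing strip) achieves O(n log n).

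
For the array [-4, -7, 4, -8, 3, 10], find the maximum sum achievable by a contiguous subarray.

Using Kadane's algorithm on [-4, -7, 4, -8, 3, 10]:

Scanning through the array:
Position 1 (value -7): max_ending_here = -7, max_so_far = -4
Position 2 (value 4): max_ending_here = 4, max_so_far = 4
Position 3 (value -8): max_ending_here = -4, max_so_far = 4
Position 4 (value 3): max_ending_here = 3, max_so_far = 4
Position 5 (value 10): max_ending_here = 13, max_so_far = 13

Maximum subarray: [3, 10]
Maximum sum: 13

The maximum subarray is [3, 10] with sum 13. This subarray runs from index 4 to index 5.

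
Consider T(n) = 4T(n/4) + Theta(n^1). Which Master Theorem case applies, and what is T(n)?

Master Theorem for T(n) = 4T(n/4) + O(n^1):

a = 4, b = 4, c = 1
log_b(a) = log_4(4) = 1.0000

Case 2: c = 1 = log_4(4) = 1.0000
T(n) = O(n^1 log n) = O(n log n)

For T(n) = 4T(n/4) + O(n^1): log_4(4) = 1.0000. This is Case 2 of the Master Theorem (c = log_b(a), equal work at all levels), giving O(n log n).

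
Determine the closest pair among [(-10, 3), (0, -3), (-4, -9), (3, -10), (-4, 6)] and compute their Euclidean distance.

Computing all pairwise distances among 5 points:

d((-10, 3), (0, -3)) = 11.6619
d((-10, 3), (-4, -9)) = 13.4164
d((-10, 3), (3, -10)) = 18.3848
d((-10, 3), (-4, 6)) = 6.7082 <-- minimum
d((0, -3), (-4, -9)) = 7.2111
d((0, -3), (3, -10)) = 7.6158
d((0, -3), (-4, 6)) = 9.8489
d((-4, -9), (3, -10)) = 7.0711
d((-4, -9), (-4, 6)) = 15.0
d((3, -10), (-4, 6)) = 17.4642

Closest pair: (-10, 3) and (-4, 6) with distance 6.7082

The closest pair is (-10, 3) and (-4, 6) with Euclidean distance 6.7082. For 5 points, brute-force pairwise comparison is shown above. For large n, the divide-and-conquer algorithm (sort by x, recurse on halves, check the dividing strip) achieves O(n log n).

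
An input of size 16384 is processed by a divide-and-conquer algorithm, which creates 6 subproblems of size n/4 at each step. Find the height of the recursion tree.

For divide and conquer with division factor 4:

Problem sizes at each level:
Level 0: 16384
Level 1: 4096
Level 2: 1024
Level 3: 256
Level 4: 64
Level 5: 16
Level 6: 4
Level 7: 1

The root is level 0 and the size-1 base case is level 7 (the tree spans levels 0 through 7, i.e. 8 levels counting the root), so the depth is the number of divisions: log_4(16384) = 7

The recursion tree depth is log_4(16384) = 7. At each level, the problem size is divided by 4, so it takes 7 divisions to reduce to a base case of size 1. The algorithm makes 6 recursive calls at each level.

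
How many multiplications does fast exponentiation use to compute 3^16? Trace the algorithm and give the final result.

Computing 3^16 by squaring (build up from 3^1; each line after the first costs one multiplication):

3^1 = 3
3^2 = (3^1)^2 = 3^2 = 9
3^4 = (3^2)^2 = 9^2 = 81
3^8 = (3^4)^2 = 81^2 = 6561
3^16 = (3^8)^2 = 6561^2 = 43046721

Result: 43046721
Multiplications needed: 4 (4 lines after 3^1)

3^16 = 43046721. Using exponentiation by squaring, this requires 4 multiplications. The key idea: if the exponent is even, square the half-power; if odd, multiply by the base once.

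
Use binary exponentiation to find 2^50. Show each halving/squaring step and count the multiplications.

Computing 2^50 by squaring (build up from 2^1; each line after the first costs one multiplication):

2^1 = 2
2^2 = (2^1)^2 = 2^2 = 4
2^3 = 2 * 2^2 = 2 * 4 = 8
2^6 = (2^3)^2 = 8^2 = 64
2^12 = (2^6)^2 = 64^2 = 4096
2^24 = (2^12)^2 = 4096^2 = 16777216
2^25 = 2 * 2^24 = 2 * 16777216 = 33554432
2^50 = (2^25)^2 = 33554432^2 = 1125899906842624

Result: 1125899906842624
Multiplications needed: 7 (7 lines after 2^1)

2^50 = 1125899906842624. Using exponentiation by squaring, this requires 7 multiplications. The key idea: if the exponent is even, square the half-power; if odd, multiply by the base once.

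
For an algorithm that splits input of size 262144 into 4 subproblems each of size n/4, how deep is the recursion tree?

For divide and conquer with division factor 4:

Problem sizes at each level:
Level 0: 262144
Level 1: 65536
Level 2: 16384
Level 3: 4096
Level 4: 1024
Level 5: 256
Level 6: 64
Level 7: 16
Level 8: 4
Level 9: 1

The root is level 0 and the size-1 base case is level 9 (the tree spans levels 0 through 9, i.e. 10 levels counting the root), so the depth is the number of divisions: log_4(262144) = 9

The recursion tree depth is log_4(262144) = 9. At each level, the problem size is divided by 4, so it takes 9 divisions to reduce to a base case of size 1. The algorithm makes 4 recursive calls at each level.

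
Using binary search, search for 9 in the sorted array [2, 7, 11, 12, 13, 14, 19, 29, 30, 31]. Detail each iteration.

Binary search for 9 in [2, 7, 11, 12, 13, 14, 19, 29, 30, 31]:

lo=0, hi=9, mid=4, arr[mid]=13 -> 13 > 9, search left half
lo=0, hi=3, mid=1, arr[mid]=7 -> 7 < 9, search right half
lo=2, hi=3, mid=2, arr[mid]=11 -> 11 > 9, search left half
lo=2 > hi=1, target 9 not found

Binary search determines that 9 is not in the array after 3 comparisons. The search space was exhausted without finding the target.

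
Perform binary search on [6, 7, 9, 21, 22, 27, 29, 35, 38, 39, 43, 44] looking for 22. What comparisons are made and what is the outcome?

Binary search for 22 in [6, 7, 9, 21, 22, 27, 29, 35, 38, 39, 43, 44]:

lo=0, hi=11, mid=5, arr[mid]=27 -> 27 > 22, search left half
lo=0, hi=4, mid=2, arr[mid]=9 -> 9 < 22, search right half
lo=3, hi=4, mid=3, arr[mid]=21 -> 21 < 22, search right half
lo=4, hi=4, mid=4, arr[mid]=22 -> Found target at index 4!

Binary search finds 22 at index 4 after 4 comparisons. The search repeatedly halves the search space by comparing with the middle element.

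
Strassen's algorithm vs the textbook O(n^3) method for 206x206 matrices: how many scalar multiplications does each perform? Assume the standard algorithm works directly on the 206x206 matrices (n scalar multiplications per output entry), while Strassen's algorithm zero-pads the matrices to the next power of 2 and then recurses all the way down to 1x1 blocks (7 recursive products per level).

Matrix multiplication for 206x206 matrices:

Strassen's algorithm requires power-of-2 dimensions. Pad 206x206 to 256x256 (next power of 2).

Standard algorithm: 206^3 = 8741816 multiplications
Strassen's algorithm: 7^(log2(256)) = 7^8 = 5764801 multiplications
Savings: 8741816 - 5764801 = 2977015 multiplications

Standard: 8741816 multiplications (206^3). Strassen: 5764801 multiplications (7^8, after padding to 256x256). Strassen reduces 8 recursive multiplications to 7 at each level.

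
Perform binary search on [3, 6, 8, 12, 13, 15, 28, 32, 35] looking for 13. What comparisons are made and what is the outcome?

Binary search for 13 in [3, 6, 8, 12, 13, 15, 28, 32, 35]:

lo=0, hi=8, mid=4, arr[mid]=13 -> Found target at index 4!

Binary search finds 13 at index 4 after 1 comparisons. The search repeatedly halves the search space by comparing with the middle element.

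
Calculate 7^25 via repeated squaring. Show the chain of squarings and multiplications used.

Computing 7^25 by squaring (build up from 7^1; each line after the first costs one multiplication):

7^1 = 7
7^2 = (7^1)^2 = 7^2 = 49
7^3 = 7 * 7^2 = 7 * 49 = 343
7^6 = (7^3)^2 = 343^2 = 117649
7^12 = (7^6)^2 = 117649^2 = 13841287201
7^24 = (7^12)^2 = 13841287201^2 = 191581231380566414401
7^25 = 7 * 7^24 = 7 * 191581231380566414401 = 1341068619663964900807

Result: 1341068619663964900807
Multiplications needed: 6 (6 lines after 7^1)

7^25 = 1341068619663964900807. Using exponentiation by squaring, this requires 6 multiplications. The key idea: if the exponent is even, square the half-power; if odd, multiply by the base once.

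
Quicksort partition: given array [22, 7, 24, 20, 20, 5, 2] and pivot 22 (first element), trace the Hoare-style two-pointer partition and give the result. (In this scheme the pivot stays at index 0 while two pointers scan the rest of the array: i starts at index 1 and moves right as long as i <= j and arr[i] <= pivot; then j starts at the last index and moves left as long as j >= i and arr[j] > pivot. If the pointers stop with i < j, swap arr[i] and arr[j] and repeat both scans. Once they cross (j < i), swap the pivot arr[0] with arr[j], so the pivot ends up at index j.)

Hoare-style two-pointer partition with pivot = 22:

Initial array: [22, 7, 24, 20, 20, 5, 2]

Pointers start at i = 1, j = 6.
i stops at index 2 (arr[2]=24 > 22), j stops at index 6 (arr[6]=2 <= 22): swap arr[2] and arr[6], array becomes [22, 7, 2, 20, 20, 5, 24]
i ends at 6, j ends at 5: the pointers have crossed (j < i), so scanning stops.

Swap pivot arr[0] with arr[5] to place pivot at position 5: [5, 7, 2, 20, 20, 22, 24]
Pivot position: 5

After partitioning with pivot 22, the array becomes [5, 7, 2, 20, 20, 22, 24]. The pivot is placed at index 5. All elements to the left of the pivot are <= 22, and all elements to the right are > 22.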